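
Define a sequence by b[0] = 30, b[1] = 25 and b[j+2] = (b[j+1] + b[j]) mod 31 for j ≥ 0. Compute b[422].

24

Computing terms: b[0] = 30; b[1] = 25; b[2] = 24; b[3] = 18; b[4] = 11; b[5] = 29; b[6] = 9; b[7] = 7; b[8] = 16; b[9] = 23; b[10] = 8; b[11] = 0; b[12] = 8; b[13] = 8; b[14] = 16; b[15] = 24; b[16] = 9; b[17] = 2; b[18] = 11; b[19] = 13; b[20] = 24; b[21] = 6; b[22] = 30; b[23] = 5; b[24] = 4; b[25] = 9; b[26] = 13; b[27] = 22; b[28] = 4; b[29] = 26; b[30] = 30; b[31] = 25.
Since (b[30], b[31]) = (b[0], b[1]) = (30, 25) (two consecutive terms determine the rest), the sequence is periodic with period 30.
(422 - 0) mod 30 = 2, so b[422] = b[2] = 24.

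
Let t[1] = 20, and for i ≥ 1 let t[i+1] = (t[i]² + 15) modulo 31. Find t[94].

t[1] = 20,  t[2] = 12,  t[3] = 4,  t[4] = 0,  t[5] = 15,  t[6] = 23,  t[7] = 17,  t[8] = 25,  t[9] = 20.
Since t[9] = t[1] = 20, the sequence is periodic with period 8.
So t[94] = t[1 + ((94-1) mod 8)] = t[6] = 23.

23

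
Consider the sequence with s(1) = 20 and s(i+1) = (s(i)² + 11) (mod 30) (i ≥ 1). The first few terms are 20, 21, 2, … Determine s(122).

21

Computing terms: s(1) = 20; s(2) = 21; s(3) = 2; s(4) = 15; s(5) = 26; s(6) = 27; s(7) = 20.
The sequence repeats with period 6.
(122 - 1) mod 6 = 1, so s(122) = s(2) = 21.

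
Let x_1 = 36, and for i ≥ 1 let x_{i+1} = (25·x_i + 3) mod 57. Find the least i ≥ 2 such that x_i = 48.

Listing terms: x_1 = 36, x_2 = 48, x_3 = 6, x_4 = 39, x_5 = 9, x_6 = 0, x_7 = 3, x_8 = 21, x_9 = 15, x_{10} = 36.
The sequence repeats with period 9.
The value 48 first appears (with i ≥ 2) at x_2.

2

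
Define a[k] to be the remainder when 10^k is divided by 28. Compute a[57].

Listing terms: a[0] = 1, a[1] = 10, a[2] = 16, a[3] = 20, a[4] = 4, a[5] = 12, a[6] = 8, a[7] = 24, a[8] = 16.
Since a[8] = a[2] = 16, the sequence is eventually periodic: after a pre-period of length 2 it cycles with period 6.
For k ≥ 2, a[k] depends only on (k - 2) mod 6. (57 - 2) mod 6 = 1, so a[57] = a[3] = 20.

20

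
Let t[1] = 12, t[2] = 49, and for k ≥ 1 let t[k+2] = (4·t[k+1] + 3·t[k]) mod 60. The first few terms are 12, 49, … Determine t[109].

Computing terms: t[1] = 12; t[2] = 49; t[3] = 52; t[4] = 55; t[5] = 16; t[6] = 49; t[7] = 4; t[8] = 43; t[9] = 4; t[10] = 25; t[11] = 52; t[12] = 43; t[13] = 28; t[14] = 1; t[15] = 28; t[16] = 55; t[17] = 4; t[18] = 1; t[19] = 16; t[20] = 7; t[21] = 16; t[22] = 25; t[23] = 28; t[24] = 7; t[25] = 52; t[26] = 49; t[27] = 52.
Since (t[26], t[27]) = (t[2], t[3]) = (49, 52) (two consecutive terms determine the rest), the sequence is eventually periodic: after a pre-period of length 1 it cycles with period 24.
For k ≥ 2, t[k] depends only on (k - 2) mod 24. (109 - 2) mod 24 = 11, so t[109] = t[13] = 28.

28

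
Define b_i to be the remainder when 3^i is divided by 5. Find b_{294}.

We have b_0 = 1; b_1 = 3; b_2 = 4; b_3 = 2; b_4 = 1.
Since b_4 = b_0 = 1, the sequence is periodic with period 4.
(294 - 0) mod 4 = 2, so b_{294} = b_2 = 4.

4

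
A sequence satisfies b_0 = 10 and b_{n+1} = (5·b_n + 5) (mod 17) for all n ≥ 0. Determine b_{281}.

Listing terms: b_0 = 10; b_1 = 4; b_2 = 8; b_3 = 11; b_4 = 9; b_5 = 16; b_6 = 0; b_7 = 5; b_8 = 13; b_9 = 2; b_{10} = 15; b_{11} = 12; b_{12} = 14; b_{13} = 7; b_{14} = 6; b_{15} = 1; b_{16} = 10.
Since b_{16} = b_0 = 10, the sequence is periodic with period 16.
So b_{281} = b_{0 + ((281-0) mod 16)} = b_9 = 2.

2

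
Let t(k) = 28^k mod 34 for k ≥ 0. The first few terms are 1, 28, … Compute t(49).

We have t(0) = 1, t(1) = 28, t(2) = 2, t(3) = 22, t(4) = 4, t(5) = 10, t(6) = 8, t(7) = 20, t(8) = 16, t(9) = 6, t(10) = 32, t(11) = 12, t(12) = 30, t(13) = 24, t(14) = 26, t(15) = 14, t(16) = 18, t(17) = 28.
Since t(17) = t(1) = 28, the sequence is eventually periodic: after a pre-period of length 1 it cycles with period 16.
For k ≥ 1, t(k) depends only on (k - 1) mod 16. (49 - 1) mod 16 = 0, so t(49) = t(1) = 28.

28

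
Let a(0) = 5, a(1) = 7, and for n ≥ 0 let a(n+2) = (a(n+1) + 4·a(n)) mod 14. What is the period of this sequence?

a(0) = 5, a(1) = 7, a(2) = 13, a(3) = 13, a(4) = 9, a(5) = 5, a(6) = 13, a(7) = 5, a(8) = 1, a(9) = 7, a(10) = 11, a(11) = 11, a(12) = 13, a(13) = 1, a(14) = 11, a(15) = 1, a(16) = 3, a(17) = 7, a(18) = 5, a(19) = 5, a(20) = 11, a(21) = 3, a(22) = 5, a(23) = 3, a(24) = 9, a(25) = 7, a(26) = 1, a(27) = 1, a(28) = 5, a(29) = 9, a(30) = 1, a(31) = 9, a(32) = 13, a(33) = 7, a(34) = 3, a(35) = 3, a(36) = 1, a(37) = 13, a(38) = 3, a(39) = 13, a(40) = 11, a(41) = 7, a(42) = 9, a(43) = 9, a(44) = 3, a(45) = 11, a(46) = 9, a(47) = 11, a(48) = 5, a(49) = 7.
Since (a(48), a(49)) = (a(0), a(1)) = (5, 7) (two consecutive terms determine the rest), the sequence is periodic with period 48.

48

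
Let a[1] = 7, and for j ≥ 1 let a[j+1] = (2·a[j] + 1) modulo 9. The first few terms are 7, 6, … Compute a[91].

Computing terms: a[1] = 7; a[2] = 6; a[3] = 4; a[4] = 0; a[5] = 1; a[6] = 3; a[7] = 7.
Since a[7] = a[1] = 7, the sequence is periodic with period 6.
So a[91] = a[1 + ((91-1) mod 6)] = a[1] = 7.

7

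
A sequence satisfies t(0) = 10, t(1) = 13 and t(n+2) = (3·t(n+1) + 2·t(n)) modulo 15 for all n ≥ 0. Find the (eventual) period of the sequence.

Listing terms: t(0) = 10, t(1) = 13, t(2) = 14, t(3) = 8, t(4) = 7, t(5) = 7, t(6) = 5, t(7) = 14, t(8) = 7, t(9) = 4, t(10) = 11, t(11) = 11, t(12) = 10, t(13) = 7, t(14) = 11, t(15) = 2, t(16) = 13, t(17) = 13, t(18) = 5, t(19) = 11, t(20) = 13, t(21) = 1, t(22) = 14, t(23) = 14, t(24) = 10, t(25) = 13.
The sequence repeats with period 24.

24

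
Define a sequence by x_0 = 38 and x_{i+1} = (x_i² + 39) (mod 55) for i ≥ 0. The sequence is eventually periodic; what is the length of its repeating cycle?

5

We have x_0 = 38, x_1 = 53, x_2 = 43, x_3 = 18, x_4 = 33, x_5 = 28, x_6 = 53.
Since x_6 = x_1 = 53, the sequence is eventually periodic: after a pre-period of length 1 it cycles with period 5.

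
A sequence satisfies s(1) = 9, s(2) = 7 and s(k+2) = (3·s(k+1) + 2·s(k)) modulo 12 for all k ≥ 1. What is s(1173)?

3

We have s(1) = 9, s(2) = 7, s(3) = 3, s(4) = 11, s(5) = 3, s(6) = 7, s(7) = 3.
Since (s(6), s(7)) = (s(2), s(3)) = (7, 3) (two consecutive terms determine the rest), the sequence is eventually periodic: after a pre-period of length 1 it cycles with period 4.
For k ≥ 2, s(k) depends only on (k - 2) mod 4. (1173 - 2) mod 4 = 3, so s(1173) = s(5) = 3.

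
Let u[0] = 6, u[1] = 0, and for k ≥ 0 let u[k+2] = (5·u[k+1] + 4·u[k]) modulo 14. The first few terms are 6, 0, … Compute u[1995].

Listing terms: u[0] = 6, u[1] = 0, u[2] = 10, u[3] = 8, u[4] = 10, u[5] = 12, u[6] = 2, u[7] = 2, u[8] = 4, u[9] = 0, u[10] = 2, u[11] = 10, u[12] = 2, u[13] = 8, u[14] = 6, u[15] = 6, u[16] = 12, u[17] = 0, u[18] = 6, u[19] = 2, u[20] = 6, u[21] = 10, u[22] = 4, u[23] = 4, u[24] = 8, u[25] = 0, u[26] = 4, u[27] = 6, u[28] = 4, u[29] = 2, u[30] = 12, u[31] = 12, u[32] = 10, u[33] = 0, u[34] = 12, u[35] = 4, u[36] = 12, u[37] = 6, u[38] = 8, u[39] = 8, u[40] = 2, u[41] = 0, u[42] = 8, u[43] = 12, u[44] = 8, u[45] = 4, u[46] = 10, u[47] = 10, u[48] = 6, u[49] = 0.
Since (u[48], u[49]) = (u[0], u[1]) = (6, 0) (two consecutive terms determine the rest), the sequence is periodic with period 48.
(1995 - 0) mod 48 = 27, so u[1995] = u[27] = 6.

6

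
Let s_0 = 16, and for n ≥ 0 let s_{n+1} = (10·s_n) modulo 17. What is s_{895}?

Listing terms: s_0 = 16,  s_1 = 7,  s_2 = 2,  s_3 = 3,  s_4 = 13,  s_5 = 11,  s_6 = 8,  s_7 = 12,  s_8 = 1,  s_9 = 10,  s_{10} = 15,  s_{11} = 14,  s_{12} = 4,  s_{13} = 6,  s_{14} = 9,  s_{15} = 5,  s_{16} = 16.
The sequence repeats with period 16.
So s_{895} = s_{0 + ((895-0) mod 16)} = s_{15} = 5.

5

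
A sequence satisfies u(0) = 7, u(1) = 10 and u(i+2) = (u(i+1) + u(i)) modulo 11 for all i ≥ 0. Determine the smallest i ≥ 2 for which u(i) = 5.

Computing terms: u(0) = 7, u(1) = 10, u(2) = 6, u(3) = 5, u(4) = 0, u(5) = 5, u(6) = 5, u(7) = 10, u(8) = 4, u(9) = 3, u(10) = 7, u(11) = 10.
Since (u(10), u(11)) = (u(0), u(1)) = (7, 10) (two consecutive terms determine the rest), the sequence is periodic with period 10.
The value 5 first appears (with i ≥ 2) at u(3).

3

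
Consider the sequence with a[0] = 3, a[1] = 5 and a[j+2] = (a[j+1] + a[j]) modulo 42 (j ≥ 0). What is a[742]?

13

Listing terms: a[0] = 3; a[1] = 5; a[2] = 8; a[3] = 13; a[4] = 21; a[5] = 34; a[6] = 13; a[7] = 5; a[8] = 18; a[9] = 23; a[10] = 41; a[11] = 22; a[12] = 21; a[13] = 1; a[14] = 22; a[15] = 23; a[16] = 3; a[17] = 26; a[18] = 29; a[19] = 13; a[20] = 0; a[21] = 13; a[22] = 13; a[23] = 26; a[24] = 39; a[25] = 23; a[26] = 20; a[27] = 1; a[28] = 21; a[29] = 22; a[30] = 1; a[31] = 23; a[32] = 24; a[33] = 5; a[34] = 29; a[35] = 34; a[36] = 21; a[37] = 13; a[38] = 34; a[39] = 5; a[40] = 39; a[41] = 2; a[42] = 41; a[43] = 1; a[44] = 0; a[45] = 1; a[46] = 1; a[47] = 2; a[48] = 3; a[49] = 5.
Since (a[48], a[49]) = (a[0], a[1]) = (3, 5) (two consecutive terms determine the rest), the sequence is periodic with period 48.
So a[742] = a[0 + ((742-0) mod 48)] = a[22] = 13.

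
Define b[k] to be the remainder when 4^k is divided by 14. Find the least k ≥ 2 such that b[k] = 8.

3

b[1] = 4,  b[2] = 2,  b[3] = 8,  b[4] = 4.
Since b[4] = b[1] = 4, the sequence is periodic with period 3.
The value 8 first appears (with k ≥ 2) at b[3].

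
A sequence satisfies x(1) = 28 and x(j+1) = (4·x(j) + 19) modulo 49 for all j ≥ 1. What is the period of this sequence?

21

Computing terms: x(1) = 28,  x(2) = 33,  x(3) = 4,  x(4) = 35,  x(5) = 12,  x(6) = 18,  x(7) = 42,  x(8) = 40,  x(9) = 32,  x(10) = 0,  x(11) = 19,  x(12) = 46,  x(13) = 7,  x(14) = 47,  x(15) = 11,  x(16) = 14,  x(17) = 26,  x(18) = 25,  x(19) = 21,  x(20) = 5,  x(21) = 39,  x(22) = 28.
The sequence repeats with period 21.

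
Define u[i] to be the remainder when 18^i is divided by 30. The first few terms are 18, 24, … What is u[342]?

24

u[1] = 18; u[2] = 24; u[3] = 12; u[4] = 6; u[5] = 18.
Since u[5] = u[1] = 18, the sequence is periodic with period 4.
So u[342] = u[1 + ((342-1) mod 4)] = u[2] = 24.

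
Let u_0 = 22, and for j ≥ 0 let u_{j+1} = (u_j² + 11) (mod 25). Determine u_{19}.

10

We have u_0 = 22,  u_1 = 20,  u_2 = 11,  u_3 = 7,  u_4 = 10,  u_5 = 11.
Since u_5 = u_2 = 11, the sequence is eventually periodic: after a pre-period of length 2 it cycles with period 3.
For j ≥ 2, u_j depends only on (j - 2) mod 3. (19 - 2) mod 3 = 2, so u_{19} = u_4 = 10.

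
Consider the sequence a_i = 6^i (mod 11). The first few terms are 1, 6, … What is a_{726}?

a_0 = 1; a_1 = 6; a_2 = 3; a_3 = 7; a_4 = 9; a_5 = 10; a_6 = 5; a_7 = 8; a_8 = 4; a_9 = 2; a_{10} = 1.
Since a_{10} = a_0 = 1, the sequence is periodic with period 10.
So a_{726} = a_{0 + ((726-0) mod 10)} = a_6 = 5.

5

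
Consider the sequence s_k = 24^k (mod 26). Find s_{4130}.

We have s_0 = 1; s_1 = 24; s_2 = 4; s_3 = 18; s_4 = 16; s_5 = 20; s_6 = 12; s_7 = 2; s_8 = 22; s_9 = 8; s_{10} = 10; s_{11} = 6; s_{12} = 14; s_{13} = 24.
Since s_{13} = s_1 = 24, the sequence is eventually periodic: after a pre-period of length 1 it cycles with period 12.
For k ≥ 1, s_k depends only on (k - 1) mod 12. (4130 - 1) mod 12 = 1, so s_{4130} = s_2 = 4.

4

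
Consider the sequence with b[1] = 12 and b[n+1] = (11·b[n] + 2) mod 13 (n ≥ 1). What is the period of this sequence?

We have b[1] = 12, b[2] = 4, b[3] = 7, b[4] = 1, b[5] = 0, b[6] = 2, b[7] = 11, b[8] = 6, b[9] = 3, b[10] = 9, b[11] = 10, b[12] = 8, b[13] = 12.
Since b[13] = b[1] = 12, the sequence is periodic with period 12.

12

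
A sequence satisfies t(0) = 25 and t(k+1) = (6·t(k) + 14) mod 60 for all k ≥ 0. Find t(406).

14

Computing terms: t(0) = 25,  t(1) = 44,  t(2) = 38,  t(3) = 2,  t(4) = 26,  t(5) = 50,  t(6) = 14,  t(7) = 38.
Since t(7) = t(2) = 38, the sequence is eventually periodic: after a pre-period of length 2 it cycles with period 5.
For k ≥ 2, t(k) depends only on (k - 2) mod 5. (406 - 2) mod 5 = 4, so t(406) = t(6) = 14.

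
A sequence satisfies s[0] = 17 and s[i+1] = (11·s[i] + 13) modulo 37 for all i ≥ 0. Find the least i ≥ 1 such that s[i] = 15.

s[0] = 17; s[1] = 15; s[2] = 30; s[3] = 10; s[4] = 12; s[5] = 34; s[6] = 17.
Since s[6] = s[0] = 17, the sequence is periodic with period 6.
The value 15 first appears (with i ≥ 1) at s[1].

1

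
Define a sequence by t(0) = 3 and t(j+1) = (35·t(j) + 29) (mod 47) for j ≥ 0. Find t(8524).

Listing terms: t(0) = 3, t(1) = 40, t(2) = 19, t(3) = 36, t(4) = 20, t(5) = 24, t(6) = 23, t(7) = 35, t(8) = 32, t(9) = 21, t(10) = 12, t(11) = 26, t(12) = 46, t(13) = 41, t(14) = 7, t(15) = 39, t(16) = 31, t(17) = 33, t(18) = 9, t(19) = 15, t(20) = 37, t(21) = 8, t(22) = 27, t(23) = 34, t(24) = 44, t(25) = 18, t(26) = 1, t(27) = 17, t(28) = 13, t(29) = 14, t(30) = 2, t(31) = 5, t(32) = 16, t(33) = 25, t(34) = 11, t(35) = 38, t(36) = 43, t(37) = 30, t(38) = 45, t(39) = 6, t(40) = 4, t(41) = 28, t(42) = 22, t(43) = 0, t(44) = 29, t(45) = 10, t(46) = 3.
Since t(46) = t(0) = 3, the sequence is periodic with period 46.
So t(8524) = t(0 + ((8524-0) mod 46)) = t(14) = 7.

7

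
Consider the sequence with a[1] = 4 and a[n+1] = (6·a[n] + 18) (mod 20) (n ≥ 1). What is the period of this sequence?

We have a[1] = 4, a[2] = 2, a[3] = 10, a[4] = 18, a[5] = 6, a[6] = 14, a[7] = 2.
Since a[7] = a[2] = 2, the sequence is eventually periodic: after a pre-period of length 1 it cycles with period 5.

5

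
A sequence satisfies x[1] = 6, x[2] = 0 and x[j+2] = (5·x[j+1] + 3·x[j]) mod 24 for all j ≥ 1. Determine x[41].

0

Computing terms: x[1] = 6; x[2] = 0; x[3] = 18; x[4] = 18; x[5] = 0; x[6] = 6; x[7] = 6; x[8] = 0.
Since (x[7], x[8]) = (x[1], x[2]) = (6, 0) (two consecutive terms determine the rest), the sequence is periodic with period 6.
So x[41] = x[1 + ((41-1) mod 6)] = x[5] = 0.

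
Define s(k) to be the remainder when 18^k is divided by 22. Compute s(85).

Listing terms: s(1) = 18; s(2) = 16; s(3) = 2; s(4) = 14; s(5) = 10; s(6) = 4; s(7) = 6; s(8) = 20; s(9) = 8; s(10) = 12; s(11) = 18.
The sequence repeats with period 10.
So s(85) = s(1 + ((85-1) mod 10)) = s(5) = 10.

10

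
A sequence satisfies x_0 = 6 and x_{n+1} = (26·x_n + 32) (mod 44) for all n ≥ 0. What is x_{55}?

We have x_0 = 6; x_1 = 12; x_2 = 36; x_3 = 0; x_4 = 32; x_5 = 28; x_6 = 12.
Since x_6 = x_1 = 12, the sequence is eventually periodic: after a pre-period of length 1 it cycles with period 5.
For n ≥ 1, x_n depends only on (n - 1) mod 5. (55 - 1) mod 5 = 4, so x_{55} = x_5 = 28.

28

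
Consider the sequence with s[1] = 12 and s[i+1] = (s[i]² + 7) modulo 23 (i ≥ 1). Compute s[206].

13

Computing terms: s[1] = 12; s[2] = 13; s[3] = 15; s[4] = 2; s[5] = 11; s[6] = 13.
Since s[6] = s[2] = 13, the sequence is eventually periodic: after a pre-period of length 1 it cycles with period 4.
For i ≥ 2, s[i] depends only on (i - 2) mod 4. (206 - 2) mod 4 = 0, so s[206] = s[2] = 13.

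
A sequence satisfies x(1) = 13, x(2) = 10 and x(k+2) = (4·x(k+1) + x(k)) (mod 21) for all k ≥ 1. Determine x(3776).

x(1) = 13; x(2) = 10; x(3) = 11; x(4) = 12; x(5) = 17; x(6) = 17; x(7) = 1; x(8) = 0; x(9) = 1; x(10) = 4; x(11) = 17; x(12) = 9; x(13) = 11; x(14) = 11; x(15) = 13; x(16) = 0; x(17) = 13; x(18) = 10.
Since (x(17), x(18)) = (x(1), x(2)) = (13, 10) (two consecutive terms determine the rest), the sequence is periodic with period 16.
(3776 - 1) mod 16 = 15, so x(3776) = x(16) = 0.

0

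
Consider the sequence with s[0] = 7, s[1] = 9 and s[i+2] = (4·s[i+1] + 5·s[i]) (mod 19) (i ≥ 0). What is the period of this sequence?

18

s[0] = 7,  s[1] = 9,  s[2] = 14,  s[3] = 6,  s[4] = 18,  s[5] = 7,  s[6] = 4,  s[7] = 13,  s[8] = 15,  s[9] = 11,  s[10] = 5,  s[11] = 18,  s[12] = 2,  s[13] = 3,  s[14] = 3,  s[15] = 8,  s[16] = 9,  s[17] = 0,  s[18] = 7,  s[19] = 9.
The sequence repeats with period 18.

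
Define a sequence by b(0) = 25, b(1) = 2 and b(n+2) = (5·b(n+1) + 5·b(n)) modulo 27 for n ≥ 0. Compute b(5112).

Computing terms: b(0) = 25,  b(1) = 2,  b(2) = 0,  b(3) = 10,  b(4) = 23,  b(5) = 3,  b(6) = 22,  b(7) = 17,  b(8) = 6,  b(9) = 7,  b(10) = 11,  b(11) = 9,  b(12) = 19,  b(13) = 5,  b(14) = 12,  b(15) = 4,  b(16) = 26,  b(17) = 15,  b(18) = 16,  b(19) = 20,  b(20) = 18,  b(21) = 1,  b(22) = 14,  b(23) = 21,  b(24) = 13,  b(25) = 8,  b(26) = 24,  b(27) = 25,  b(28) = 2.
The sequence repeats with period 27.
So b(5112) = b(0 + ((5112-0) mod 27)) = b(9) = 7.

7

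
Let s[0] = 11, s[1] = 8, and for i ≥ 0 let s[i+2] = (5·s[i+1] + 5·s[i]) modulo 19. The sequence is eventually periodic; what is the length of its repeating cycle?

s[0] = 11, s[1] = 8, s[2] = 0, s[3] = 2, s[4] = 10, s[5] = 3, s[6] = 8, s[7] = 17, s[8] = 11, s[9] = 7, s[10] = 14, s[11] = 10, s[12] = 6, s[13] = 4, s[14] = 12, s[15] = 4, s[16] = 4, s[17] = 2, s[18] = 11, s[19] = 8.
The sequence repeats with period 18.

18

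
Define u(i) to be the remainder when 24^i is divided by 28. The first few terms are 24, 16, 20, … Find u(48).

Computing terms: u(1) = 24; u(2) = 16; u(3) = 20; u(4) = 4; u(5) = 12; u(6) = 8; u(7) = 24.
Since u(7) = u(1) = 24, the sequence is periodic with period 6.
So u(48) = u(1 + ((48-1) mod 6)) = u(6) = 8.

8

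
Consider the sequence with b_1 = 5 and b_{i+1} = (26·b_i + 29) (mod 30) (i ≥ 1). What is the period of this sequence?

Listing terms: b_1 = 5, b_2 = 9, b_3 = 23, b_4 = 27, b_5 = 11, b_6 = 15, b_7 = 29, b_8 = 3, b_9 = 17, b_{10} = 21, b_{11} = 5.
Since b_{11} = b_1 = 5, the sequence is periodic with period 10.

10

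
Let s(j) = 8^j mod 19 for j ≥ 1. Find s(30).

1

Computing terms: s(1) = 8; s(2) = 7; s(3) = 18; s(4) = 11; s(5) = 12; s(6) = 1; s(7) = 8.
The sequence repeats with period 6.
(30 - 1) mod 6 = 5, so s(30) = s(6) = 1.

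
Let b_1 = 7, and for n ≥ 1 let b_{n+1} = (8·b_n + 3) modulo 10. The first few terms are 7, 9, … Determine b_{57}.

7

Listing terms: b_1 = 7, b_2 = 9, b_3 = 5, b_4 = 3, b_5 = 7.
Since b_5 = b_1 = 7, the sequence is periodic with period 4.
So b_{57} = b_{1 + ((57-1) mod 4)} = b_1 = 7.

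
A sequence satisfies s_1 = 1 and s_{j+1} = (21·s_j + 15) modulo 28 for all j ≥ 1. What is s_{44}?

Listing terms: s_1 = 1; s_2 = 8; s_3 = 15; s_4 = 22; s_5 = 1.
Since s_5 = s_1 = 1, the sequence is periodic with period 4.
(44 - 1) mod 4 = 3, so s_{44} = s_4 = 22.

22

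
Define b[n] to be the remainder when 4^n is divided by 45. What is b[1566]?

Listing terms: b[0] = 1; b[1] = 4; b[2] = 16; b[3] = 19; b[4] = 31; b[5] = 34; b[6] = 1.
The sequence repeats with period 6.
(1566 - 0) mod 6 = 0, so b[1566] = b[0] = 1.

1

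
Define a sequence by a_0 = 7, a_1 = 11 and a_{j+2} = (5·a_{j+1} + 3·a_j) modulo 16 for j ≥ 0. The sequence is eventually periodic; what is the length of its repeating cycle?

Computing terms: a_0 = 7,  a_1 = 11,  a_2 = 12,  a_3 = 13,  a_4 = 5,  a_5 = 0,  a_6 = 15,  a_7 = 11,  a_8 = 4,  a_9 = 5,  a_{10} = 5,  a_{11} = 8,  a_{12} = 7,  a_{13} = 11.
Since (a_{12}, a_{13}) = (a_0, a_1) = (7, 11) (two consecutive terms determine the rest), the sequence is periodic with period 12.

12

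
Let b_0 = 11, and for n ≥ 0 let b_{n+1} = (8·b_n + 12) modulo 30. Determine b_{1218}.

2

b_0 = 11, b_1 = 10, b_2 = 2, b_3 = 28, b_4 = 26, b_5 = 10.
Since b_5 = b_1 = 10, the sequence is eventually periodic: after a pre-period of length 1 it cycles with period 4.
For n ≥ 1, b_n depends only on (n - 1) mod 4. (1218 - 1) mod 4 = 1, so b_{1218} = b_2 = 2.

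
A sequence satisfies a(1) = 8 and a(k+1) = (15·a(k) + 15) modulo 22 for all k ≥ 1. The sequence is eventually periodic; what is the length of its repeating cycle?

10

a(1) = 8; a(2) = 3; a(3) = 16; a(4) = 13; a(5) = 12; a(6) = 19; a(7) = 14; a(8) = 5; a(9) = 2; a(10) = 1; a(11) = 8.
The sequence repeats with period 10.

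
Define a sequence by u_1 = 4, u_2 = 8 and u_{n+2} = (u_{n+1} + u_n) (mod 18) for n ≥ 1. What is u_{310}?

We have u_1 = 4; u_2 = 8; u_3 = 12; u_4 = 2; u_5 = 14; u_6 = 16; u_7 = 12; u_8 = 10; u_9 = 4; u_{10} = 14; u_{11} = 0; u_{12} = 14; u_{13} = 14; u_{14} = 10; u_{15} = 6; u_{16} = 16; u_{17} = 4; u_{18} = 2; u_{19} = 6; u_{20} = 8; u_{21} = 14; u_{22} = 4; u_{23} = 0; u_{24} = 4; u_{25} = 4; u_{26} = 8.
Since (u_{25}, u_{26}) = (u_1, u_2) = (4, 8) (two consecutive terms determine the rest), the sequence is periodic with period 24.
So u_{310} = u_{1 + ((310-1) mod 24)} = u_{22} = 4.

4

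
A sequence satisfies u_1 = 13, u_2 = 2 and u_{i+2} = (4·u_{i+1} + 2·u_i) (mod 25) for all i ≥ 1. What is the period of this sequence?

We have u_1 = 13,  u_2 = 2,  u_3 = 9,  u_4 = 15,  u_5 = 3,  u_6 = 17,  u_7 = 24,  u_8 = 5,  u_9 = 18,  u_{10} = 7,  u_{11} = 14,  u_{12} = 20,  u_{13} = 8,  u_{14} = 22,  u_{15} = 4,  u_{16} = 10,  u_{17} = 23,  u_{18} = 12,  u_{19} = 19,  u_{20} = 0,  u_{21} = 13,  u_{22} = 2.
The sequence repeats with period 20.

20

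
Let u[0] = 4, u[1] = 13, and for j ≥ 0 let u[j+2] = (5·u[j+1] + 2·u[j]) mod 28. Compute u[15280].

Listing terms: u[0] = 4,  u[1] = 13,  u[2] = 17,  u[3] = 27,  u[4] = 1,  u[5] = 3,  u[6] = 17,  u[7] = 7,  u[8] = 13,  u[9] = 23,  u[10] = 1,  u[11] = 23,  u[12] = 5,  u[13] = 15,  u[14] = 1,  u[15] = 7,  u[16] = 9,  u[17] = 3,  u[18] = 5,  u[19] = 3,  u[20] = 25,  u[21] = 19,  u[22] = 5,  u[23] = 7,  u[24] = 17,  u[25] = 15,  u[26] = 25,  u[27] = 15,  u[28] = 13,  u[29] = 11,  u[30] = 25,  u[31] = 7,  u[32] = 1,  u[33] = 19,  u[34] = 13,  u[35] = 19,  u[36] = 9,  u[37] = 27,  u[38] = 13,  u[39] = 7,  u[40] = 5,  u[41] = 11,  u[42] = 9,  u[43] = 11,  u[44] = 17,  u[45] = 23,  u[46] = 9,  u[47] = 7,  u[48] = 25,  u[49] = 27,  u[50] = 17,  u[51] = 27.
Since (u[50], u[51]) = (u[2], u[3]) = (17, 27) (two consecutive terms determine the rest), the sequence is eventually periodic: after a pre-period of length 2 it cycles with period 48.
For j ≥ 2, u[j] depends only on (j - 2) mod 48. (15280 - 2) mod 48 = 14, so u[15280] = u[16] = 9.

9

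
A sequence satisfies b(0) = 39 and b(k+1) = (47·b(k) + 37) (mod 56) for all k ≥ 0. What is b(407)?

6

Listing terms: b(0) = 39,  b(1) = 22,  b(2) = 7,  b(3) = 30,  b(4) = 47,  b(5) = 6,  b(6) = 39.
Since b(6) = b(0) = 39, the sequence is periodic with period 6.
(407 - 0) mod 6 = 5, so b(407) = b(5) = 6.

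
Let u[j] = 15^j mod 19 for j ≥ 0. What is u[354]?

u[0] = 1,  u[1] = 15,  u[2] = 16,  u[3] = 12,  u[4] = 9,  u[5] = 2,  u[6] = 11,  u[7] = 13,  u[8] = 5,  u[9] = 18,  u[10] = 4,  u[11] = 3,  u[12] = 7,  u[13] = 10,  u[14] = 17,  u[15] = 8,  u[16] = 6,  u[17] = 14,  u[18] = 1.
The sequence repeats with period 18.
So u[354] = u[0 + ((354-0) mod 18)] = u[12] = 7.

7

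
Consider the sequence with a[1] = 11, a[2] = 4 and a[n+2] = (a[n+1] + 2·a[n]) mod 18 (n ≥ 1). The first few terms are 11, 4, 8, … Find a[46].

a[1] = 11; a[2] = 4; a[3] = 8; a[4] = 16; a[5] = 14; a[6] = 10; a[7] = 2; a[8] = 4; a[9] = 8.
Since (a[8], a[9]) = (a[2], a[3]) = (4, 8) (two consecutive terms determine the rest), the sequence is eventually periodic: after a pre-period of length 1 it cycles with period 6.
For n ≥ 2, a[n] depends only on (n - 2) mod 6. (46 - 2) mod 6 = 2, so a[46] = a[4] = 16.

16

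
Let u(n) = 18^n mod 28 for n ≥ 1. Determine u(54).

8

We have u(1) = 18, u(2) = 16, u(3) = 8, u(4) = 4, u(5) = 16.
Since u(5) = u(2) = 16, the sequence is eventually periodic: after a pre-period of length 1 it cycles with period 3.
For n ≥ 2, u(n) depends only on (n - 2) mod 3. (54 - 2) mod 3 = 1, so u(54) = u(3) = 8.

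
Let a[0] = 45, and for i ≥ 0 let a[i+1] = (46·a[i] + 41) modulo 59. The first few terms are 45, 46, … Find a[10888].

a[0] = 45, a[1] = 46, a[2] = 33, a[3] = 25, a[4] = 11, a[5] = 16, a[6] = 10, a[7] = 29, a[8] = 18, a[9] = 43, a[10] = 13, a[11] = 49, a[12] = 53, a[13] = 1, a[14] = 28, a[15] = 31, a[16] = 51, a[17] = 27, a[18] = 44, a[19] = 0, a[20] = 41, a[21] = 39, a[22] = 6, a[23] = 22, a[24] = 50, a[25] = 40, a[26] = 52, a[27] = 14, a[28] = 36, a[29] = 45.
The sequence repeats with period 29.
So a[10888] = a[0 + ((10888-0) mod 29)] = a[13] = 1.

1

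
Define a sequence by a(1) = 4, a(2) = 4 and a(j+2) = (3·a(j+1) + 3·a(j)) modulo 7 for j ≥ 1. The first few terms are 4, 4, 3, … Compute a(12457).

a(1) = 4; a(2) = 4; a(3) = 3; a(4) = 0; a(5) = 2; a(6) = 6; a(7) = 3; a(8) = 6; a(9) = 6; a(10) = 1; a(11) = 0; a(12) = 3; a(13) = 2; a(14) = 1; a(15) = 2; a(16) = 2; a(17) = 5; a(18) = 0; a(19) = 1; a(20) = 3; a(21) = 5; a(22) = 3; a(23) = 3; a(24) = 4; a(25) = 0; a(26) = 5; a(27) = 1; a(28) = 4; a(29) = 1; a(30) = 1; a(31) = 6; a(32) = 0; a(33) = 4; a(34) = 5; a(35) = 6; a(36) = 5; a(37) = 5; a(38) = 2; a(39) = 0; a(40) = 6; a(41) = 4; a(42) = 2; a(43) = 4; a(44) = 4.
Since (a(43), a(44)) = (a(1), a(2)) = (4, 4) (two consecutive terms determine the rest), the sequence is periodic with period 42.
So a(12457) = a(1 + ((12457-1) mod 42)) = a(25) = 0.

0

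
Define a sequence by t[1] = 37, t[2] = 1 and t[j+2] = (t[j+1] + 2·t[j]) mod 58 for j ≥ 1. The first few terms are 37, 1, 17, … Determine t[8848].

Listing terms: t[1] = 37; t[2] = 1; t[3] = 17; t[4] = 19; t[5] = 53; t[6] = 33; t[7] = 23; t[8] = 31; t[9] = 19; t[10] = 23; t[11] = 3; t[12] = 49; t[13] = 55; t[14] = 37; t[15] = 31; t[16] = 47; t[17] = 51; t[18] = 29; t[19] = 15; t[20] = 15; t[21] = 45; t[22] = 17; t[23] = 49; t[24] = 25; t[25] = 7; t[26] = 57; t[27] = 13; t[28] = 11; t[29] = 37; t[30] = 1.
Since (t[29], t[30]) = (t[1], t[2]) = (37, 1) (two consecutive terms determine the rest), the sequence is periodic with period 28.
(8848 - 1) mod 28 = 27, so t[8848] = t[28] = 11.

11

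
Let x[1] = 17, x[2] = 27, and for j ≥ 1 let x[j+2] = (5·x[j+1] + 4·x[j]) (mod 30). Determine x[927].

x[1] = 17; x[2] = 27; x[3] = 23; x[4] = 13; x[5] = 7; x[6] = 27; x[7] = 13; x[8] = 23; x[9] = 17; x[10] = 27.
Since (x[9], x[10]) = (x[1], x[2]) = (17, 27) (two consecutive terms determine the rest), the sequence is periodic with period 8.
So x[927] = x[1 + ((927-1) mod 8)] = x[7] = 13.

13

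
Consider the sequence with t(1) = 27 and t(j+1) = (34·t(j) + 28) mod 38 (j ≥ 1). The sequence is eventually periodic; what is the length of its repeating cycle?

We have t(1) = 27,  t(2) = 34,  t(3) = 6,  t(4) = 4,  t(5) = 12,  t(6) = 18,  t(7) = 32,  t(8) = 14,  t(9) = 10,  t(10) = 26,  t(11) = 0,  t(12) = 28,  t(13) = 30,  t(14) = 22,  t(15) = 16,  t(16) = 2,  t(17) = 20,  t(18) = 24,  t(19) = 8,  t(20) = 34.
Since t(20) = t(2) = 34, the sequence is eventually periodic: after a pre-period of length 1 it cycles with period 18.

18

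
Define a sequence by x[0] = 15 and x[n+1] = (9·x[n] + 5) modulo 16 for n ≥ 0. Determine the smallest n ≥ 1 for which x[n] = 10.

Listing terms: x[0] = 15; x[1] = 12; x[2] = 1; x[3] = 14; x[4] = 3; x[5] = 0; x[6] = 5; x[7] = 2; x[8] = 7; x[9] = 4; x[10] = 9; x[11] = 6; x[12] = 11; x[13] = 8; x[14] = 13; x[15] = 10; x[16] = 15.
Since x[16] = x[0] = 15, the sequence is periodic with period 16.
The value 10 first appears (with n ≥ 1) at x[15].

15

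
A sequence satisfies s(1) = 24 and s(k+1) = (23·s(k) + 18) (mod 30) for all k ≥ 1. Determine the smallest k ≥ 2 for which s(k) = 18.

Computing terms: s(1) = 24,  s(2) = 0,  s(3) = 18,  s(4) = 12,  s(5) = 24.
The sequence repeats with period 4.
The value 18 first appears (with k ≥ 2) at s(3).

3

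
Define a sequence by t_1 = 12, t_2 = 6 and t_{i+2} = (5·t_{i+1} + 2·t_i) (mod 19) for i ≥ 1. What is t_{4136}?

We have t_1 = 12, t_2 = 6, t_3 = 16, t_4 = 16, t_5 = 17, t_6 = 3, t_7 = 11, t_8 = 4, t_9 = 4, t_{10} = 9, t_{11} = 15, t_{12} = 17, t_{13} = 1, t_{14} = 1, t_{15} = 7, t_{16} = 18, t_{17} = 9, t_{18} = 5, t_{19} = 5, t_{20} = 16, t_{21} = 14, t_{22} = 7, t_{23} = 6, t_{24} = 6, t_{25} = 4, t_{26} = 13, t_{27} = 16, t_{28} = 11, t_{29} = 11, t_{30} = 1, t_{31} = 8, t_{32} = 4, t_{33} = 17, t_{34} = 17, t_{35} = 5, t_{36} = 2, t_{37} = 1, t_{38} = 9, t_{39} = 9, t_{40} = 6, t_{41} = 10, t_{42} = 5, t_{43} = 7, t_{44} = 7, t_{45} = 11, t_{46} = 12, t_{47} = 6.
Since (t_{46}, t_{47}) = (t_1, t_2) = (12, 6) (two consecutive terms determine the rest), the sequence is periodic with period 45.
So t_{4136} = t_{1 + ((4136-1) mod 45)} = t_{41} = 10.

10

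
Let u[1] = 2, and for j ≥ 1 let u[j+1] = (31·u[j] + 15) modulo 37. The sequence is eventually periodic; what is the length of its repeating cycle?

Listing terms: u[1] = 2; u[2] = 3; u[3] = 34; u[4] = 33; u[5] = 2.
The sequence repeats with period 4.

4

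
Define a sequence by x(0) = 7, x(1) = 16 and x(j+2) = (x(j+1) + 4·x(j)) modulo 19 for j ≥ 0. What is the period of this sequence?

18

Computing terms: x(0) = 7; x(1) = 16; x(2) = 6; x(3) = 13; x(4) = 18; x(5) = 13; x(6) = 9; x(7) = 4; x(8) = 2; x(9) = 18; x(10) = 7; x(11) = 3; x(12) = 12; x(13) = 5; x(14) = 15; x(15) = 16; x(16) = 0; x(17) = 7; x(18) = 7; x(19) = 16.
Since (x(18), x(19)) = (x(0), x(1)) = (7, 16) (two consecutive terms determine the rest), the sequence is periodic with period 18.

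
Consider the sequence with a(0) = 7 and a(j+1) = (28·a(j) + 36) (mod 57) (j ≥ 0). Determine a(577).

We have a(0) = 7,  a(1) = 4,  a(2) = 34,  a(3) = 19,  a(4) = 55,  a(5) = 37,  a(6) = 46,  a(7) = 13,  a(8) = 1,  a(9) = 7.
The sequence repeats with period 9.
(577 - 0) mod 9 = 1, so a(577) = a(1) = 4.

4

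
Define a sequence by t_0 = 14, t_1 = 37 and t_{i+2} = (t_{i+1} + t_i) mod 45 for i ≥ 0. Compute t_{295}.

t_0 = 14,  t_1 = 37,  t_2 = 6,  t_3 = 43,  t_4 = 4,  t_5 = 2,  t_6 = 6,  t_7 = 8,  t_8 = 14,  t_9 = 22,  t_{10} = 36,  t_{11} = 13,  t_{12} = 4,  t_{13} = 17,  t_{14} = 21,  t_{15} = 38,  t_{16} = 14,  t_{17} = 7,  t_{18} = 21,  t_{19} = 28,  t_{20} = 4,  t_{21} = 32,  t_{22} = 36,  t_{23} = 23,  t_{24} = 14,  t_{25} = 37.
The sequence repeats with period 24.
So t_{295} = t_{0 + ((295-0) mod 24)} = t_7 = 8.

8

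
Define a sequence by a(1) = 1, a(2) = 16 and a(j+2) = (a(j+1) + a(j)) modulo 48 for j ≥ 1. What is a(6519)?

We have a(1) = 1, a(2) = 16, a(3) = 17, a(4) = 33, a(5) = 2, a(6) = 35, a(7) = 37, a(8) = 24, a(9) = 13, a(10) = 37, a(11) = 2, a(12) = 39, a(13) = 41, a(14) = 32, a(15) = 25, a(16) = 9, a(17) = 34, a(18) = 43, a(19) = 29, a(20) = 24, a(21) = 5, a(22) = 29, a(23) = 34, a(24) = 15, a(25) = 1, a(26) = 16.
The sequence repeats with period 24.
So a(6519) = a(1 + ((6519-1) mod 24)) = a(15) = 25.

25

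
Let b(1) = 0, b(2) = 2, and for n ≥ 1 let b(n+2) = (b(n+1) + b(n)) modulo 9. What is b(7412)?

1

b(1) = 0, b(2) = 2, b(3) = 2, b(4) = 4, b(5) = 6, b(6) = 1, b(7) = 7, b(8) = 8, b(9) = 6, b(10) = 5, b(11) = 2, b(12) = 7, b(13) = 0, b(14) = 7, b(15) = 7, b(16) = 5, b(17) = 3, b(18) = 8, b(19) = 2, b(20) = 1, b(21) = 3, b(22) = 4, b(23) = 7, b(24) = 2, b(25) = 0, b(26) = 2.
The sequence repeats with period 24.
So b(7412) = b(1 + ((7412-1) mod 24)) = b(20) = 1.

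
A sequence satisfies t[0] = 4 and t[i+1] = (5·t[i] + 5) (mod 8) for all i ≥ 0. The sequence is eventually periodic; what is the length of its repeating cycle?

Computing terms: t[0] = 4; t[1] = 1; t[2] = 2; t[3] = 7; t[4] = 0; t[5] = 5; t[6] = 6; t[7] = 3; t[8] = 4.
Since t[8] = t[0] = 4, the sequence is periodic with period 8.

8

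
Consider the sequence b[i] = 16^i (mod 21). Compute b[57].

b[1] = 16, b[2] = 4, b[3] = 1, b[4] = 16.
The sequence repeats with period 3.
(57 - 1) mod 3 = 2, so b[57] = b[3] = 1.

1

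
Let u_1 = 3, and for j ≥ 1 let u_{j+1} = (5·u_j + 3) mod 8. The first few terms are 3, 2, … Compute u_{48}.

Listing terms: u_1 = 3,  u_2 = 2,  u_3 = 5,  u_4 = 4,  u_5 = 7,  u_6 = 6,  u_7 = 1,  u_8 = 0,  u_9 = 3.
Since u_9 = u_1 = 3, the sequence is periodic with period 8.
(48 - 1) mod 8 = 7, so u_{48} = u_8 = 0.

0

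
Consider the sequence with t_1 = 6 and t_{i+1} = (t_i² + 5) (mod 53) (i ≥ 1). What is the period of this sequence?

4

t_1 = 6, t_2 = 41, t_3 = 43, t_4 = 52, t_5 = 6.
Since t_5 = t_1 = 6, the sequence is periodic with period 4.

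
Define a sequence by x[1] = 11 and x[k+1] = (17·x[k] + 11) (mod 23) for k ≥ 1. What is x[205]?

Computing terms: x[1] = 11; x[2] = 14; x[3] = 19; x[4] = 12; x[5] = 8; x[6] = 9; x[7] = 3; x[8] = 16; x[9] = 7; x[10] = 15; x[11] = 13; x[12] = 2; x[13] = 22; x[14] = 17; x[15] = 1; x[16] = 5; x[17] = 4; x[18] = 10; x[19] = 20; x[20] = 6; x[21] = 21; x[22] = 0; x[23] = 11.
Since x[23] = x[1] = 11, the sequence is periodic with period 22.
(205 - 1) mod 22 = 6, so x[205] = x[7] = 3.

3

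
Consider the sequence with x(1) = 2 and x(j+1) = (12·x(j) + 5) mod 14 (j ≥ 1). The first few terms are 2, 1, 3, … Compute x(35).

Computing terms: x(1) = 2, x(2) = 1, x(3) = 3, x(4) = 13, x(5) = 7, x(6) = 5, x(7) = 9, x(8) = 1.
Since x(8) = x(2) = 1, the sequence is eventually periodic: after a pre-period of length 1 it cycles with period 6.
For j ≥ 2, x(j) depends only on (j - 2) mod 6. (35 - 2) mod 6 = 3, so x(35) = x(5) = 7.

7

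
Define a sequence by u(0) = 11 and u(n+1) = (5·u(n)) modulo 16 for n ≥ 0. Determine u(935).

Computing terms: u(0) = 11,  u(1) = 7,  u(2) = 3,  u(3) = 15,  u(4) = 11.
Since u(4) = u(0) = 11, the sequence is periodic with period 4.
(935 - 0) mod 4 = 3, so u(935) = u(3) = 15.

15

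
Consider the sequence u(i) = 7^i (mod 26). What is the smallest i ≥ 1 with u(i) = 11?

5

Computing terms: u(0) = 1,  u(1) = 7,  u(2) = 23,  u(3) = 5,  u(4) = 9,  u(5) = 11,  u(6) = 25,  u(7) = 19,  u(8) = 3,  u(9) = 21,  u(10) = 17,  u(11) = 15,  u(12) = 1.
Since u(12) = u(0) = 1, the sequence is periodic with period 12.
The value 11 first appears (with i ≥ 1) at u(5).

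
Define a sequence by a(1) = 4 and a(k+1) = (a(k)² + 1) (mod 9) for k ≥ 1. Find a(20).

8

Listing terms: a(1) = 4,  a(2) = 8,  a(3) = 2,  a(4) = 5,  a(5) = 8.
Since a(5) = a(2) = 8, the sequence is eventually periodic: after a pre-period of length 1 it cycles with period 3.
For k ≥ 2, a(k) depends only on (k - 2) mod 3. (20 - 2) mod 3 = 0, so a(20) = a(2) = 8.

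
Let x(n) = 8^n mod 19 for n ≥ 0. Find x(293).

12

Listing terms: x(0) = 1,  x(1) = 8,  x(2) = 7,  x(3) = 18,  x(4) = 11,  x(5) = 12,  x(6) = 1.
Since x(6) = x(0) = 1, the sequence is periodic with period 6.
(293 - 0) mod 6 = 5, so x(293) = x(5) = 12.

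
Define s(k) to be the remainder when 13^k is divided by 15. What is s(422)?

s(1) = 13,  s(2) = 4,  s(3) = 7,  s(4) = 1,  s(5) = 13.
Since s(5) = s(1) = 13, the sequence is periodic with period 4.
(422 - 1) mod 4 = 1, so s(422) = s(2) = 4.

4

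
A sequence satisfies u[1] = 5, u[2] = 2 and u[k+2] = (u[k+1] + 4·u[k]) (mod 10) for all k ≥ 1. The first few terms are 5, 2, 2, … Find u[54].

u[1] = 5; u[2] = 2; u[3] = 2; u[4] = 0; u[5] = 8; u[6] = 8; u[7] = 0; u[8] = 2; u[9] = 2.
Since (u[8], u[9]) = (u[2], u[3]) = (2, 2) (two consecutive terms determine the rest), the sequence is eventually periodic: after a pre-period of length 1 it cycles with period 6.
For k ≥ 2, u[k] depends only on (k - 2) mod 6. (54 - 2) mod 6 = 4, so u[54] = u[6] = 8.

8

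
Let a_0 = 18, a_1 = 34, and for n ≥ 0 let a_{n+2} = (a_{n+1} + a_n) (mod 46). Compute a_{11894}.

8

a_0 = 18; a_1 = 34; a_2 = 6; a_3 = 40; a_4 = 0; a_5 = 40; a_6 = 40; a_7 = 34; a_8 = 28; a_9 = 16; a_{10} = 44; a_{11} = 14; a_{12} = 12; a_{13} = 26; a_{14} = 38; a_{15} = 18; a_{16} = 10; a_{17} = 28; a_{18} = 38; a_{19} = 20; a_{20} = 12; a_{21} = 32; a_{22} = 44; a_{23} = 30; a_{24} = 28; a_{25} = 12; a_{26} = 40; a_{27} = 6; a_{28} = 0; a_{29} = 6; a_{30} = 6; a_{31} = 12; a_{32} = 18; a_{33} = 30; a_{34} = 2; a_{35} = 32; a_{36} = 34; a_{37} = 20; a_{38} = 8; a_{39} = 28; a_{40} = 36; a_{41} = 18; a_{42} = 8; a_{43} = 26; a_{44} = 34; a_{45} = 14; a_{46} = 2; a_{47} = 16; a_{48} = 18; a_{49} = 34.
Since (a_{48}, a_{49}) = (a_0, a_1) = (18, 34) (two consecutive terms determine the rest), the sequence is periodic with period 48.
So a_{11894} = a_{0 + ((11894-0) mod 48)} = a_{38} = 8.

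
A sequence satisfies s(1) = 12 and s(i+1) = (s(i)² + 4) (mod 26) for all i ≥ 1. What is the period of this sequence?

6

Computing terms: s(1) = 12; s(2) = 18; s(3) = 16; s(4) = 0; s(5) = 4; s(6) = 20; s(7) = 14; s(8) = 18.
Since s(8) = s(2) = 18, the sequence is eventually periodic: after a pre-period of length 1 it cycles with period 6.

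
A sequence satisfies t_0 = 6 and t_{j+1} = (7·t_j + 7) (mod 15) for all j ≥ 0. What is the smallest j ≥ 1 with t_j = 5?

2

t_0 = 6, t_1 = 4, t_2 = 5, t_3 = 12, t_4 = 1, t_5 = 14, t_6 = 0, t_7 = 7, t_8 = 11, t_9 = 9, t_{10} = 10, t_{11} = 2, t_{12} = 6.
Since t_{12} = t_0 = 6, the sequence is periodic with period 12.
The value 5 first appears (with j ≥ 1) at t_2.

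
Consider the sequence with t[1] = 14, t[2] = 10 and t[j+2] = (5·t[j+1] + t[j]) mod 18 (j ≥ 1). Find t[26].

10

Listing terms: t[1] = 14,  t[2] = 10,  t[3] = 10,  t[4] = 6,  t[5] = 4,  t[6] = 8,  t[7] = 8,  t[8] = 12,  t[9] = 14,  t[10] = 10.
Since (t[9], t[10]) = (t[1], t[2]) = (14, 10) (two consecutive terms determine the rest), the sequence is periodic with period 8.
(26 - 1) mod 8 = 1, so t[26] = t[2] = 10.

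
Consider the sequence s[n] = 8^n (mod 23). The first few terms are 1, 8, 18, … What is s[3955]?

Listing terms: s[0] = 1, s[1] = 8, s[2] = 18, s[3] = 6, s[4] = 2, s[5] = 16, s[6] = 13, s[7] = 12, s[8] = 4, s[9] = 9, s[10] = 3, s[11] = 1.
The sequence repeats with period 11.
So s[3955] = s[0 + ((3955-0) mod 11)] = s[6] = 13.

13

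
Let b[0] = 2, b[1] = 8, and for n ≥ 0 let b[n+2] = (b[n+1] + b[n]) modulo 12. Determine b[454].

Computing terms: b[0] = 2; b[1] = 8; b[2] = 10; b[3] = 6; b[4] = 4; b[5] = 10; b[6] = 2; b[7] = 0; b[8] = 2; b[9] = 2; b[10] = 4; b[11] = 6; b[12] = 10; b[13] = 4; b[14] = 2; b[15] = 6; b[16] = 8; b[17] = 2; b[18] = 10; b[19] = 0; b[20] = 10; b[21] = 10; b[22] = 8; b[23] = 6; b[24] = 2; b[25] = 8.
Since (b[24], b[25]) = (b[0], b[1]) = (2, 8) (two consecutive terms determine the rest), the sequence is periodic with period 24.
So b[454] = b[0 + ((454-0) mod 24)] = b[22] = 8.

8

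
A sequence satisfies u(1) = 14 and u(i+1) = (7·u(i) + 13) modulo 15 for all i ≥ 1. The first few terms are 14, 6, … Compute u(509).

9

We have u(1) = 14,  u(2) = 6,  u(3) = 10,  u(4) = 8,  u(5) = 9,  u(6) = 1,  u(7) = 5,  u(8) = 3,  u(9) = 4,  u(10) = 11,  u(11) = 0,  u(12) = 13,  u(13) = 14.
Since u(13) = u(1) = 14, the sequence is periodic with period 12.
So u(509) = u(1 + ((509-1) mod 12)) = u(5) = 9.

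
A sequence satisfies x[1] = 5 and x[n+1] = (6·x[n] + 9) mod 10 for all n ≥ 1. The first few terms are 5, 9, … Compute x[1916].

Listing terms: x[1] = 5; x[2] = 9; x[3] = 3; x[4] = 7; x[5] = 1; x[6] = 5.
The sequence repeats with period 5.
(1916 - 1) mod 5 = 0, so x[1916] = x[1] = 5.

5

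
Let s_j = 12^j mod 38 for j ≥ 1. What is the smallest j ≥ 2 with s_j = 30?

2

We have s_1 = 12; s_2 = 30; s_3 = 18; s_4 = 26; s_5 = 8; s_6 = 20; s_7 = 12.
Since s_7 = s_1 = 12, the sequence is periodic with period 6.
The value 30 first appears (with j ≥ 2) at s_2.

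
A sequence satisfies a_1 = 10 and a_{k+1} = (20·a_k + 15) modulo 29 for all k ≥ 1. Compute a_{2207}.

a_1 = 10,  a_2 = 12,  a_3 = 23,  a_4 = 11,  a_5 = 3,  a_6 = 17,  a_7 = 7,  a_8 = 10.
The sequence repeats with period 7.
(2207 - 1) mod 7 = 1, so a_{2207} = a_2 = 12.

12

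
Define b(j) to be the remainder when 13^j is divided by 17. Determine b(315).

4

b(1) = 13, b(2) = 16, b(3) = 4, b(4) = 1, b(5) = 13.
The sequence repeats with period 4.
So b(315) = b(1 + ((315-1) mod 4)) = b(3) = 4.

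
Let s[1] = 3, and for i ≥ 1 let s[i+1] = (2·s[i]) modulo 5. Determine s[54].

Listing terms: s[1] = 3; s[2] = 1; s[3] = 2; s[4] = 4; s[5] = 3.
Since s[5] = s[1] = 3, the sequence is periodic with period 4.
So s[54] = s[1 + ((54-1) mod 4)] = s[2] = 1.

1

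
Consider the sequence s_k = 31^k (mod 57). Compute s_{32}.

Computing terms: s_0 = 1; s_1 = 31; s_2 = 49; s_3 = 37; s_4 = 7; s_5 = 46; s_6 = 1.
The sequence repeats with period 6.
(32 - 0) mod 6 = 2, so s_{32} = s_2 = 49.

49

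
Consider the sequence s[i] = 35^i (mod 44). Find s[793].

We have s[0] = 1; s[1] = 35; s[2] = 37; s[3] = 19; s[4] = 5; s[5] = 43; s[6] = 9; s[7] = 7; s[8] = 25; s[9] = 39; s[10] = 1.
The sequence repeats with period 10.
So s[793] = s[0 + ((793-0) mod 10)] = s[3] = 19.

19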